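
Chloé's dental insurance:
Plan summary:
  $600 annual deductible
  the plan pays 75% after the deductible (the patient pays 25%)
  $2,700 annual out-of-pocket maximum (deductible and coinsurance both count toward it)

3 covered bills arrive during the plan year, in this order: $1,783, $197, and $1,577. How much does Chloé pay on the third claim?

$394.25

Claim 1 ($1,783): deductible takes $600, $1,183 remains; patient's 25% is $295.75. Cost to patient: $895.75. OOP to date $895.75.
Claim 2 ($197): deductible met; 25% of $197 = $49.25. Patient owes $49.25 (running OOP $945).
Claim 3 ($1,577): deductible already satisfied, so patient's share is 25% × $1,577 = $394.25. Cost to patient: $394.25. OOP to date $1,339.25.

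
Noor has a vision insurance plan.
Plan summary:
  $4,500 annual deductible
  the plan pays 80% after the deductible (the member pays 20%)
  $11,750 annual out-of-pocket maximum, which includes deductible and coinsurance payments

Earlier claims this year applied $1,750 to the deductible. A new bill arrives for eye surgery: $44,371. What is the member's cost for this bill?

$10,000

$1,750 of the $4,500 deductible is already met, leaving $2,750.
That leaves $44,371 − $2,750 = $41,621 for coinsurance.
Member's 20% share of $41,621 is $8,324.20.
That puts the member's cost at $2,750 + $8,324.20 = $11,074.20 before any cap.
Year-to-date out-of-pocket would reach $1,750 + $11,074.20 = $12,824.20, above the $11,750 maximum, so the member pays only $11,750 − $1,750 = $10,000.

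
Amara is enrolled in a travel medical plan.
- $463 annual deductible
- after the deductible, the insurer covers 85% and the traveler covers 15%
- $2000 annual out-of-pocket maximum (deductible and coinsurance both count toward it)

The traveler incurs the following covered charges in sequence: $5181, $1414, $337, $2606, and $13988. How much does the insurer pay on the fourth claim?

Claim 1 ($5181): deductible takes $463, $4718 remains; coinsurance $4718 × 15% = $707.70. Traveler pays $1170.70; OOP now $1170.70. Plan pays $5181 − $1170.70 = $4010.30.
Claim 2 ($1414): deductible met; 15% of $1414 = $212.10. Cost to traveler: $212.10. OOP to date $1382.80. Insurer: $1414 − $212.10 = $1201.90.
Claim 3 ($337): deductible met; 15% of $337 = $50.55. Traveler owes $50.55 (running OOP $1433.35). Insurer: $337 − $50.55 = $286.45.
Claim 4 ($2606): deductible already satisfied, so traveler's share is 15% × $2606 = $390.90. Traveler pays $390.90; OOP now $1824.25. Insurer: $2606 − $390.90 = $2215.10.

$2215.10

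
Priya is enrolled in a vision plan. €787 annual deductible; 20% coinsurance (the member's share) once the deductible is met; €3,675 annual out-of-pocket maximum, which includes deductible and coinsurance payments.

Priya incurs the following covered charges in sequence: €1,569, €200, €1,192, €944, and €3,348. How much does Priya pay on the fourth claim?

Claim 1 (€1,569): €787 to deductible, leaving €782; member's 20% is €156.40. Member pays €943.40; OOP now €943.40.
Claim 2 (€200): deductible already satisfied, so member's share is 20% × €200 = €40. Cost to member: €40. OOP to date €983.40.
Claim 3 (€1,192): deductible already satisfied, so member's share is 20% × €1,192 = €238.40. Member pays €238.40; OOP now €1,221.80.
Claim 4 (€944): 20% coinsurance on €944 = €188.80. Member pays €188.80; OOP now €1,410.60.

€188.80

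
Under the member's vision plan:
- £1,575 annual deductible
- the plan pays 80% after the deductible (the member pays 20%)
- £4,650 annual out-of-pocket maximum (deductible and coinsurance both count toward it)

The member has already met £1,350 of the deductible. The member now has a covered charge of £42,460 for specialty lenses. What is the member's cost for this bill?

£3,300

£1,350 of the £1,575 deductible is already met, leaving £225.
The remaining £42,235 (= £42,460 − £225) moves to coinsurance.
20% of £42,235 = £8,447 falls to the member.
So the member owes £225 + £8,447 = £8,672 before any cap.
That would bring total out-of-pocket to £10,022, past the £4,650 cap. The member is capped at £4,650 − £1,350 = £3,300 on this claim.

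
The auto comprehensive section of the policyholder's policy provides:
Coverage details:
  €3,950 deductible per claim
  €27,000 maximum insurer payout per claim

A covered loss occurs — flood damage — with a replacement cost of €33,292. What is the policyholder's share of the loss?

Subtract the deductible: €33,292 − €3,950 = €29,342.
The €27,000 per-incident cap binds; insurer pays €27,000.
Out of pocket: €33,292 − €27,000 = €6,292.

€6,292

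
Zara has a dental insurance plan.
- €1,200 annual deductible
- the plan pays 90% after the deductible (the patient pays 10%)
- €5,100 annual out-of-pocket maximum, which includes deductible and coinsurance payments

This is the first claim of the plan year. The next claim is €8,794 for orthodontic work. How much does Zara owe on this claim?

€1,959.40

Deductible not yet touched, so the first €1,200 of the bill goes to the deductible.
After the €1,200 deductible portion, €8,794 − €1,200 = €7,594 is subject to coinsurance.
10% of €7,594 = €759.40 falls to the patient.
So the patient owes €1,200 + €759.40 = €1,959.40 before any cap.
Total out-of-pocket so far would be €0 + €1,959.40 = €1,959.40, below the €5,100 cap — no reduction.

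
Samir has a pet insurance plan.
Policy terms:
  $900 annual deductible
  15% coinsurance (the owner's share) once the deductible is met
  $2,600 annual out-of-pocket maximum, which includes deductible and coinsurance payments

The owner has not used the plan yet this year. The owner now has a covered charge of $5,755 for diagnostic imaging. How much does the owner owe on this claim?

The full $900 deductible is still open; $900 of this bill applies to it.
The remaining $4,855 (= $5,755 − $900) moves to coinsurance.
Owner's 15% share of $4,855 is $728.25.
So the owner owes $900 + $728.25 = $1,628.25 before any cap.
Total out-of-pocket so far would be $0 + $1,628.25 = $1,628.25, below the $2,600 cap — no reduction.

$1,628.25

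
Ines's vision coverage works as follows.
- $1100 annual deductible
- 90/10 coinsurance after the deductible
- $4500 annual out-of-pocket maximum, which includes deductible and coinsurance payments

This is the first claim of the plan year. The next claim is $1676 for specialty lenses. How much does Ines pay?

$1157.60

Deductible not yet touched, so the first $1100 of the bill goes to the deductible.
After the $1100 deductible portion, $1676 − $1100 = $576 is subject to coinsurance.
Member's 10% share of $576 is $57.60.
That puts the member's cost at $1100 + $57.60 = $1157.60 before any cap.
Cumulative spending $0 + $1157.60 = $1157.60 stays under the $4500 maximum.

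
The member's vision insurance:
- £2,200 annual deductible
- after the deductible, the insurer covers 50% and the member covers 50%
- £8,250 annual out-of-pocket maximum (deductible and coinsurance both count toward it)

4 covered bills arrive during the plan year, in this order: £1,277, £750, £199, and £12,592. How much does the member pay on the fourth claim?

£6,037

Bill 1, £1,277: all of it applies to the deductible. Member pays £1,277; OOP now £1,277.
Bill 2, £750: all of it applies to the deductible. Member owes £750 (running OOP £2,027).
Bill 3, £199: deductible takes £173, £26 remains; 50% of £26 = £13. Cost to member: £186. OOP to date £2,213.
Bill 4, £12,592: 50% coinsurance on £12,592 = £6,296. Adding that to £2,213 gives £8,509, past the £8,250 cap; member pays only £8,250 − £2,213 = £6,037.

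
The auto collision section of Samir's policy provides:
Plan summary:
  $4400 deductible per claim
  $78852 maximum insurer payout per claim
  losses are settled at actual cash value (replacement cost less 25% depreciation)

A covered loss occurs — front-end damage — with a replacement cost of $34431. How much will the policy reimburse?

$21423.25

At 25% depreciation, ACV = $34431 − $8607.75 = $25823.25.
Less the $4400 deductible: $25823.25 − $4400 = $21423.25.
$21423.25 is within the $78852 limit, so the insurer pays $21423.25.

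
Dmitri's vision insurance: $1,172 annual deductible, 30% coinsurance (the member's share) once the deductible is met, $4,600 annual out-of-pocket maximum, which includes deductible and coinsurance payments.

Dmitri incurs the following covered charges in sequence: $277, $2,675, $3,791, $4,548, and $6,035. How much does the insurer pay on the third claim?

$2,653.70

#1 ($277): fully absorbed by the deductible. Member pays $277; OOP now $277. Insurer: $277 − $277 = $0.
#2 ($2,675): $895 to deductible, leaving $1,780; 30% of $1,780 = $534. Cost to member: $1,429. OOP to date $1,706. Plan pays $2,675 − $1,429 = $1,246.
#3 ($3,791): deductible already satisfied, so member's share is 30% × $3,791 = $1,137.30. Member owes $1,137.30 (running OOP $2,843.30). Insurer: $3,791 − $1,137.30 = $2,653.70.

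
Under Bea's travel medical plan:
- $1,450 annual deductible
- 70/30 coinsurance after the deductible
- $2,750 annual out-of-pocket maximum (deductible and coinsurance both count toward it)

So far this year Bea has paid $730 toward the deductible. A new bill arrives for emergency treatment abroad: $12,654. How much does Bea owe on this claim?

$2,020

$730 of the $1,450 deductible is already met, leaving $720.
The remaining $11,934 (= $12,654 − $720) moves to coinsurance.
Traveler's 30% share of $11,934 is $3,580.20.
So the traveler owes $720 + $3,580.20 = $4,300.20 before any cap.
Adding $4,300.20 to the $730 already spent would give $5,030.20, which exceeds the $2,750 cap; the traveler pays just $2,750 − $730 = $2,020.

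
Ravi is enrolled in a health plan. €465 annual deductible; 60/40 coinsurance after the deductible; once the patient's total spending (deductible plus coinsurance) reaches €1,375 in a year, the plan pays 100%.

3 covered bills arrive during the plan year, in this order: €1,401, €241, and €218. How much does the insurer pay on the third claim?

Claim 1 — €1,401: €465 finishes the deductible; €936 goes to coinsurance; 40% of €936 = €374.40. Cost to patient: €839.40. OOP to date €839.40. Insurer: €1,401 − €839.40 = €561.60.
Claim 2 — €241: deductible met; 40% of €241 = €96.40. Cost to patient: €96.40. OOP to date €935.80. Plan pays €241 − €96.40 = €144.60.
Claim 3 — €218: 40% coinsurance on €218 = €87.20. Patient pays €87.20; OOP now €1,023. Plan pays €218 − €87.20 = €130.80.

€130.80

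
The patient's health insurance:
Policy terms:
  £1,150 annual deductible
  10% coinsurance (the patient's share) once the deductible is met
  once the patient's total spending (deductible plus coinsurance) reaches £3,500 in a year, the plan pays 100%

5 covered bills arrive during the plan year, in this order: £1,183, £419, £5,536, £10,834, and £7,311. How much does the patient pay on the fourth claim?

£1,083.40

Claim 1 — £1,183: £1,150 finishes the deductible; £33 goes to coinsurance; 10% of £33 = £3.30. Cost to patient: £1,153.30. OOP to date £1,153.30.
Claim 2 — £419: 10% coinsurance on £419 = £41.90. Patient pays £41.90; OOP now £1,195.20.
Claim 3 — £5,536: deductible met; 10% of £5,536 = £553.60. Cost to patient: £553.60. OOP to date £1,748.80.
Claim 4 — £10,834: 10% coinsurance on £10,834 = £1,083.40. Patient pays £1,083.40; OOP now £2,832.20.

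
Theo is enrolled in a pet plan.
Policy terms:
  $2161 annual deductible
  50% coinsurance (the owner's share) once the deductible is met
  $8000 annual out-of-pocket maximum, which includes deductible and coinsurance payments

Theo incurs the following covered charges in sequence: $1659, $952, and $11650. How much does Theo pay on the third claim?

$5614

#1 ($1659): all of it applies to the deductible. Owner pays $1659; OOP now $1659.
#2 ($952): $502 to deductible, leaving $450; coinsurance $450 × 50% = $225. Cost to owner: $727. OOP to date $2386.
#3 ($11650): 50% coinsurance on $11650 = $5825. OOP would hit $8211 > $8000, so the cap limits the owner to $8000 − $2386 = $5614.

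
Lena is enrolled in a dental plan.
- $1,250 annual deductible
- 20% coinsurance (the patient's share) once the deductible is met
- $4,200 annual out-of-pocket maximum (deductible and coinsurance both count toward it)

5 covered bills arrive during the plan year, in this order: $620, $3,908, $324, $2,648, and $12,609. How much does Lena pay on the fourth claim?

Bill 1, $620: fully absorbed by the deductible. Cost to patient: $620. OOP to date $620.
Bill 2, $3,908: deductible takes $630, $3,278 remains; coinsurance $3,278 × 20% = $655.60. Patient pays $1,285.60; OOP now $1,905.60.
Bill 3, $324: deductible already satisfied, so patient's share is 20% × $324 = $64.80. Patient pays $64.80; OOP now $1,970.40.
Bill 4, $2,648: 20% coinsurance on $2,648 = $529.60. Patient owes $529.60 (running OOP $2,500).

$529.60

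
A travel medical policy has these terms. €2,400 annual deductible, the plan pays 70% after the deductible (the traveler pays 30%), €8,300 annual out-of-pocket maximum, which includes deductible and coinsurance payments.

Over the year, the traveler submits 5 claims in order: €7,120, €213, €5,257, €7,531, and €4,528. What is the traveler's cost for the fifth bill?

Bill 1, €7,120: €2,400 finishes the deductible; €4,720 goes to coinsurance; coinsurance €4,720 × 30% = €1,416. Cost to traveler: €3,816. OOP to date €3,816.
Bill 2, €213: deductible met; 30% of €213 = €63.90. Traveler owes €63.90 (running OOP €3,879.90).
Bill 3, €5,257: deductible met; 30% of €5,257 = €1,577.10. Cost to traveler: €1,577.10. OOP to date €5,457.
Bill 4, €7,531: deductible met; 30% of €7,531 = €2,259.30. Cost to traveler: €2,259.30. OOP to date €7,716.30.
Bill 5, €4,528: deductible met; 30% of €4,528 = €1,358.40. That would push OOP to €9,074.70, over the €8,300 cap, so traveler pays €8,300 − €7,716.30 = €583.70.

€583.70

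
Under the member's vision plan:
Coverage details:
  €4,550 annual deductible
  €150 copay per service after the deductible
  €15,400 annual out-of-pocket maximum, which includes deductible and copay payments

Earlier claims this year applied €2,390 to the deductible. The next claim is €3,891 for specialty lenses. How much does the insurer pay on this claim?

€2,390 of the €4,550 deductible is already met, leaving €2,160.
That leaves €3,891 − €2,160 = €1,731 for the copay.
Copay on this service: €150.
Member responsibility before any cap: €2,160 + €150 = €2,310.
Year-to-date out-of-pocket becomes €2,390 + €2,310 = €4,700, still under the €15,400 maximum, so no cap applies.
Insurer pays the balance: €3,891 − €2,310 = €1,581.

€1,581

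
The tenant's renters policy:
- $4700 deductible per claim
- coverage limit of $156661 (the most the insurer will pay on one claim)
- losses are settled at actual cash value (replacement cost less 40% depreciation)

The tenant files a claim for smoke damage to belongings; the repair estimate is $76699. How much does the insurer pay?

Actual cash value after 40% depreciation: $76699 × 60% = $46019.40.
Less the $4700 deductible: $46019.40 − $4700 = $41319.40.
$41319.40 ≤ $156661, so the limit doesn't bind; insurer pays $41319.40.

$41319.40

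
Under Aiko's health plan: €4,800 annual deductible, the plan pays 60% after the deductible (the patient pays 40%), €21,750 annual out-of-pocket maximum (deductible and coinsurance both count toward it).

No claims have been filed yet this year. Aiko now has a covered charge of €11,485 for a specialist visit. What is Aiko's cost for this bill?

€7,474

The full €4,800 deductible is still open; €4,800 of this bill applies to it.
That leaves €11,485 − €4,800 = €6,685 for coinsurance.
Coinsurance: €6,685 × 40% = €2,674.
That puts the patient's cost at €4,800 + €2,674 = €7,474 before any cap.
Year-to-date out-of-pocket becomes €0 + €7,474 = €7,474, still under the €21,750 maximum, so no cap applies.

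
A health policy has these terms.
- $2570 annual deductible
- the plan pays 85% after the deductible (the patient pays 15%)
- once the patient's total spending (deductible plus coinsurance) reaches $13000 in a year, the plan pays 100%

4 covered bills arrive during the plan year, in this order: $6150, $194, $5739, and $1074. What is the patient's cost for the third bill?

Claim 1 ($6150): $2570 finishes the deductible; $3580 goes to coinsurance; 15% of $3580 = $537. Patient owes $3107 (running OOP $3107).
Claim 2 ($194): deductible already satisfied, so patient's share is 15% × $194 = $29.10. Patient owes $29.10 (running OOP $3136.10).
Claim 3 ($5739): deductible met; 15% of $5739 = $860.85. Cost to patient: $860.85. OOP to date $3996.95.

$860.85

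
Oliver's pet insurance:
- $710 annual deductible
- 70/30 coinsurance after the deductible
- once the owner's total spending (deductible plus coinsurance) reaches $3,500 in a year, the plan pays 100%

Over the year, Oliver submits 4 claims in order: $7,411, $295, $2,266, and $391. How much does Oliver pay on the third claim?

$679.80

Claim 1 — $7,411: deductible takes $710, $6,701 remains; 30% of $6,701 = $2,010.30. Owner pays $2,720.30; OOP now $2,720.30.
Claim 2 — $295: deductible already satisfied, so owner's share is 30% × $295 = $88.50. Cost to owner: $88.50. OOP to date $2,808.80.
Claim 3 — $2,266: 30% coinsurance on $2,266 = $679.80. Owner owes $679.80 (running OOP $3,488.60).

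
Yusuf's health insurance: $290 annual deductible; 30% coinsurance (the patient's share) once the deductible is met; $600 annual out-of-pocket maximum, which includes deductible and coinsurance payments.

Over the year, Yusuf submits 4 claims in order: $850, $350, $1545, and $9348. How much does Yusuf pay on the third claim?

Bill 1, $850: $290 to deductible, leaving $560; 30% of $560 = $168. Patient pays $458; OOP now $458.
Bill 2, $350: deductible met; 30% of $350 = $105. Patient owes $105 (running OOP $563).
Bill 3, $1545: deductible met; 30% of $1545 = $463.50. OOP would hit $1026.50 > $600, so the cap limits the patient to $600 − $563 = $37.

$37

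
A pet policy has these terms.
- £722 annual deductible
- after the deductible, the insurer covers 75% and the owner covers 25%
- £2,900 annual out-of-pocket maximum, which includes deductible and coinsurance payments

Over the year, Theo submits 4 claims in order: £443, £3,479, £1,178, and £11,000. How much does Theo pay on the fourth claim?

£1,083.50

Claim 1 (£443): fully absorbed by the deductible. Cost to owner: £443. OOP to date £443.
Claim 2 (£3,479): £279 finishes the deductible; £3,200 goes to coinsurance; owner's 25% is £800. Cost to owner: £1,079. OOP to date £1,522.
Claim 3 (£1,178): deductible met; 25% of £1,178 = £294.50. Owner pays £294.50; OOP now £1,816.50.
Claim 4 (£11,000): deductible met; 25% of £11,000 = £2,750. Adding that to £1,816.50 gives £4,566.50, past the £2,900 cap; owner pays only £2,900 − £1,816.50 = £1,083.50.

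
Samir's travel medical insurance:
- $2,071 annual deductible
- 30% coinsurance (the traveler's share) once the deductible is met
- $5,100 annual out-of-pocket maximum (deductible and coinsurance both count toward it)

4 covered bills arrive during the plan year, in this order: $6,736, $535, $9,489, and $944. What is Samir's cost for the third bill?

Bill 1, $6,736: $2,071 finishes the deductible; $4,665 goes to coinsurance; 30% of $4,665 = $1,399.50. Traveler pays $3,470.50; OOP now $3,470.50.
Bill 2, $535: deductible met; 30% of $535 = $160.50. Traveler owes $160.50 (running OOP $3,631).
Bill 3, $9,489: 30% coinsurance on $9,489 = $2,846.70. Adding that to $3,631 gives $6,477.70, past the $5,100 cap; traveler pays only $5,100 − $3,631 = $1,469.

$1,469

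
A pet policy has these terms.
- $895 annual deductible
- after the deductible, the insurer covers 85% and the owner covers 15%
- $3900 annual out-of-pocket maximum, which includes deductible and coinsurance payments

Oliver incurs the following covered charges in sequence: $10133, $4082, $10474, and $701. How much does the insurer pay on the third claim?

$9467

Bill 1, $10133: $895 finishes the deductible; $9238 goes to coinsurance; owner's 15% is $1385.70. Owner pays $2280.70; OOP now $2280.70. Insurer: $10133 − $2280.70 = $7852.30.
Bill 2, $4082: deductible already satisfied, so owner's share is 15% × $4082 = $612.30. Owner owes $612.30 (running OOP $2893). Plan pays $4082 − $612.30 = $3469.70.
Bill 3, $10474: deductible met; 15% of $10474 = $1571.10. Adding that to $2893 gives $4464.10, past the $3900 cap; owner pays only $3900 − $2893 = $1007. Plan pays $10474 − $1007 = $9467.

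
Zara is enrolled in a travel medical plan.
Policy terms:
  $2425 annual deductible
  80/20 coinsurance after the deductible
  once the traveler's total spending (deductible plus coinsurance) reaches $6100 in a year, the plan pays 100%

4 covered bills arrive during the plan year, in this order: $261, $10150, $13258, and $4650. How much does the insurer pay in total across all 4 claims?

Claim 1 ($261): all of it applies to the deductible. Traveler owes $261 (running OOP $261). Plan pays $261 − $261 = $0.
Claim 2 ($10150): $2164 to deductible, leaving $7986; 20% of $7986 = $1597.20. Traveler pays $3761.20; OOP now $4022.20. Insurer: $10150 − $3761.20 = $6388.80.
Claim 3 ($13258): deductible met; 20% of $13258 = $2651.60. Adding that to $4022.20 gives $6673.80, past the $6100 cap; traveler pays only $6100 − $4022.20 = $2077.80. Plan pays $13258 − $2077.80 = $11180.20.
Claim 4 ($4650): deductible met; 20% of $4650 = $930. That would push OOP to $7030, over the $6100 cap, so traveler pays $6100 − $6100 = $0. Plan pays $4650 − $0 = $4650.
Insurer total = bills − traveler's total = $28319 − $6100 = $22219.

$22219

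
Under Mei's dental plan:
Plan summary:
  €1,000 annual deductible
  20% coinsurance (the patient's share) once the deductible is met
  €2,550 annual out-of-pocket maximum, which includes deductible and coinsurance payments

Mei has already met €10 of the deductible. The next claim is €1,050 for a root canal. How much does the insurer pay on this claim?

€48

Remaining deductible: €1,000 − €10 = €990.
After the €990 deductible portion, €1,050 − €990 = €60 is subject to coinsurance.
Patient's 20% share of €60 is €12.
Patient responsibility before any cap: €990 + €12 = €1,002.
Year-to-date out-of-pocket becomes €10 + €1,002 = €1,012, still under the €2,550 maximum, so no cap applies.
The plan picks up €1,050 − €1,002 = €48.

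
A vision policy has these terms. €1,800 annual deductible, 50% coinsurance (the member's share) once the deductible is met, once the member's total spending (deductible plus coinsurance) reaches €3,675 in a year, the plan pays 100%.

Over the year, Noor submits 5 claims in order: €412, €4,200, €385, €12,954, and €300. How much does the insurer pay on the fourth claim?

#1 (€412): all of it applies to the deductible. Cost to member: €412. OOP to date €412. Plan pays €412 − €412 = €0.
#2 (€4,200): €1,388 finishes the deductible; €2,812 goes to coinsurance; coinsurance €2,812 × 50% = €1,406. Member pays €2,794; OOP now €3,206. Insurer: €4,200 − €2,794 = €1,406.
#3 (€385): 50% coinsurance on €385 = €192.50. Member owes €192.50 (running OOP €3,398.50). Plan pays €385 − €192.50 = €192.50.
#4 (€12,954): deductible already satisfied, so member's share is 50% × €12,954 = €6,477. Adding that to €3,398.50 gives €9,875.50, past the €3,675 cap; member pays only €3,675 − €3,398.50 = €276.50. Plan pays €12,954 − €276.50 = €12,677.50.

€12,677.50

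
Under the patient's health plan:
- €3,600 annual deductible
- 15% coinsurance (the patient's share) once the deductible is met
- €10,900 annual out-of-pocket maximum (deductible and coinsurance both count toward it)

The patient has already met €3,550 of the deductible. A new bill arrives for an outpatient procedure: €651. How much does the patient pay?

€140.15

€3,550 of the €3,600 deductible is already met, leaving €50.
The remaining €601 (= €651 − €50) moves to coinsurance.
15% of €601 = €90.15 falls to the patient.
That puts the patient's cost at €50 + €90.15 = €140.15 before any cap.
Total out-of-pocket so far would be €3,550 + €140.15 = €3,690.15, below the €10,900 cap — no reduction.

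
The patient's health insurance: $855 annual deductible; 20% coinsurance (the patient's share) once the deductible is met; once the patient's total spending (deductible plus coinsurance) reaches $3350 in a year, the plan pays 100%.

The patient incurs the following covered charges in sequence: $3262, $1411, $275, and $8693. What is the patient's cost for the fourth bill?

$1676.40

Claim 1 ($3262): $855 finishes the deductible; $2407 goes to coinsurance; patient's 20% is $481.40. Cost to patient: $1336.40. OOP to date $1336.40.
Claim 2 ($1411): deductible met; 20% of $1411 = $282.20. Patient pays $282.20; OOP now $1618.60.
Claim 3 ($275): deductible met; 20% of $275 = $55. Patient pays $55; OOP now $1673.60.
Claim 4 ($8693): deductible met; 20% of $8693 = $1738.60. Adding that to $1673.60 gives $3412.20, past the $3350 cap; patient pays only $3350 − $1673.60 = $1676.40.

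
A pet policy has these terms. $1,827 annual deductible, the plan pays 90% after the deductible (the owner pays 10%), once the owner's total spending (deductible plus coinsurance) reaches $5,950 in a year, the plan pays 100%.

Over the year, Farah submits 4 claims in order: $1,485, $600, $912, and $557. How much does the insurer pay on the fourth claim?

$501.30

Claim 1 ($1,485): entire amount goes to the deductible. Cost to owner: $1,485. OOP to date $1,485. Plan pays $1,485 − $1,485 = $0.
Claim 2 ($600): $342 to deductible, leaving $258; owner's 10% is $25.80. Owner owes $367.80 (running OOP $1,852.80). Plan pays $600 − $367.80 = $232.20.
Claim 3 ($912): 10% coinsurance on $912 = $91.20. Owner owes $91.20 (running OOP $1,944). Insurer: $912 − $91.20 = $820.80.
Claim 4 ($557): deductible met; 10% of $557 = $55.70. Owner owes $55.70 (running OOP $1,999.70). Plan pays $557 − $55.70 = $501.30.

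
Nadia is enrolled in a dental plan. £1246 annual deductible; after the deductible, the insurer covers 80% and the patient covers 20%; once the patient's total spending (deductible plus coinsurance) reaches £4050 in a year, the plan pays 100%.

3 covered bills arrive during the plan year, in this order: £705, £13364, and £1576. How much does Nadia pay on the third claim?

Claim 1 (£705): fully absorbed by the deductible. Cost to patient: £705. OOP to date £705.
Claim 2 (£13364): deductible takes £541, £12823 remains; patient's 20% is £2564.60. Patient owes £3105.60 (running OOP £3810.60).
Claim 3 (£1576): 20% coinsurance on £1576 = £315.20. OOP would hit £4125.80 > £4050, so the cap limits the patient to £4050 − £3810.60 = £239.40.

£239.40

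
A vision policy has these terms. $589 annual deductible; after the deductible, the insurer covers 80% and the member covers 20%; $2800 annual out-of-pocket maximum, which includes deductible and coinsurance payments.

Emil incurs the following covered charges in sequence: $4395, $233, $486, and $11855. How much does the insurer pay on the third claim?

$388.80

Claim 1 — $4395: $589 finishes the deductible; $3806 goes to coinsurance; 20% of $3806 = $761.20. Member owes $1350.20 (running OOP $1350.20). Insurer: $4395 − $1350.20 = $3044.80.
Claim 2 — $233: deductible already satisfied, so member's share is 20% × $233 = $46.60. Cost to member: $46.60. OOP to date $1396.80. Plan pays $233 − $46.60 = $186.40.
Claim 3 — $486: deductible met; 20% of $486 = $97.20. Member pays $97.20; OOP now $1494. Plan pays $486 − $97.20 = $388.80.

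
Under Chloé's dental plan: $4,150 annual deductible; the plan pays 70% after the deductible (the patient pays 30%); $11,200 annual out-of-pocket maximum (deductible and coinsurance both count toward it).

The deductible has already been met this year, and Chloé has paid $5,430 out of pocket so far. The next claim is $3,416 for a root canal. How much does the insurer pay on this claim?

$2,391.20

With the deductible met, the entire $3,416 is subject to coinsurance.
30% of $3,416 = $1,024.80 falls to the patient.
Total out-of-pocket so far would be $5,430 + $1,024.80 = $6,454.80, below the $11,200 cap — no reduction.
The insurer covers the remainder: $3,416 − $1,024.80 = $2,391.20.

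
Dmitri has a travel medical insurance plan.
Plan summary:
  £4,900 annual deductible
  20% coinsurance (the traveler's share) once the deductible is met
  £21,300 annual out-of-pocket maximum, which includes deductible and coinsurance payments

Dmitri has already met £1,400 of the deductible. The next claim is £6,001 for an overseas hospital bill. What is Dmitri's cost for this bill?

£4,000.20

Deductible still to meet: £4,900 − £1,400 = £3,500.
The remaining £2,501 (= £6,001 − £3,500) moves to coinsurance.
20% of £2,501 = £500.20 falls to the traveler.
So the traveler owes £3,500 + £500.20 = £4,000.20 before any cap.
Year-to-date out-of-pocket becomes £1,400 + £4,000.20 = £5,400.20, still under the £21,300 maximum, so no cap applies.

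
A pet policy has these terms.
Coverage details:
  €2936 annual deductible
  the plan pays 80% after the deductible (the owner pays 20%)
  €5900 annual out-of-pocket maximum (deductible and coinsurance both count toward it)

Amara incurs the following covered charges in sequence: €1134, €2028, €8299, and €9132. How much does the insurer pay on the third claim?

Claim 1 — €1134: entire amount goes to the deductible. Owner owes €1134 (running OOP €1134). Insurer: €1134 − €1134 = €0.
Claim 2 — €2028: €1802 finishes the deductible; €226 goes to coinsurance; coinsurance €226 × 20% = €45.20. Cost to owner: €1847.20. OOP to date €2981.20. Insurer: €2028 − €1847.20 = €180.80.
Claim 3 — €8299: deductible already satisfied, so owner's share is 20% × €8299 = €1659.80. Owner owes €1659.80 (running OOP €4641). Insurer: €8299 − €1659.80 = €6639.20.

€6639.20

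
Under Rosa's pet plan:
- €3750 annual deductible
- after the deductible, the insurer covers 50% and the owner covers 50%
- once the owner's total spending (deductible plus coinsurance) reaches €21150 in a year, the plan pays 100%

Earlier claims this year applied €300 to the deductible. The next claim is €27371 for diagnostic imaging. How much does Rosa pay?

€15410.50

Deductible still to meet: €3750 − €300 = €3450.
After the €3450 deductible portion, €27371 − €3450 = €23921 is subject to coinsurance.
Coinsurance: €23921 × 50% = €11960.50.
That puts the owner's cost at €3450 + €11960.50 = €15410.50 before any cap.
Year-to-date out-of-pocket becomes €300 + €15410.50 = €15710.50, still under the €21150 maximum, so no cap applies.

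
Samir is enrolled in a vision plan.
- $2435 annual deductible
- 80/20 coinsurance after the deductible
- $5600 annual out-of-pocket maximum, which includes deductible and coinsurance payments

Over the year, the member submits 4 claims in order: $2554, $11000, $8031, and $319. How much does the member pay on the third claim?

$941.20

#1 ($2554): $2435 finishes the deductible; $119 goes to coinsurance; 20% of $119 = $23.80. Member owes $2458.80 (running OOP $2458.80).
#2 ($11000): deductible already satisfied, so member's share is 20% × $11000 = $2200. Cost to member: $2200. OOP to date $4658.80.
#3 ($8031): 20% coinsurance on $8031 = $1606.20. Adding that to $4658.80 gives $6265, past the $5600 cap; member pays only $5600 − $4658.80 = $941.20.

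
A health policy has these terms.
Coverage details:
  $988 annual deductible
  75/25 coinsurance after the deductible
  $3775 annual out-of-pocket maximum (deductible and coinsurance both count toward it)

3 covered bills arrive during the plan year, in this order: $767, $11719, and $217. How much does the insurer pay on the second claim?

Bill 1, $767: all of it applies to the deductible. Patient owes $767 (running OOP $767). Plan pays $767 − $767 = $0.
Bill 2, $11719: $221 finishes the deductible; $11498 goes to coinsurance; patient's 25% is $2874.50. Deductible plus coinsurance: $221 + $2874.50 = $3095.50. OOP would hit $3862.50 > $3775, so the cap limits the patient to $3775 − $767 = $3008. Plan pays $11719 − $3008 = $8711.

$8711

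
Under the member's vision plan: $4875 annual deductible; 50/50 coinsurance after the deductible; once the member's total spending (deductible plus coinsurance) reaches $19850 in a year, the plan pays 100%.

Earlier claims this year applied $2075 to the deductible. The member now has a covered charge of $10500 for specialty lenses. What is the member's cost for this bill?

Remaining deductible: $4875 − $2075 = $2800.
That leaves $10500 − $2800 = $7700 for coinsurance.
Coinsurance: $7700 × 50% = $3850.
Member responsibility before any cap: $2800 + $3850 = $6650.
Cumulative spending $2075 + $6650 = $8725 stays under the $19850 maximum.

$6650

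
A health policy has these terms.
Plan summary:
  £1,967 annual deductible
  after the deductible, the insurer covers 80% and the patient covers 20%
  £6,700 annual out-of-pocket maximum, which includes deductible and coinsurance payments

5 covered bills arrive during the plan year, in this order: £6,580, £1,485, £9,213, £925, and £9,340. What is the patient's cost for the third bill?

Claim 1 (£6,580): £1,967 to deductible, leaving £4,613; 20% of £4,613 = £922.60. Patient owes £2,889.60 (running OOP £2,889.60).
Claim 2 (£1,485): deductible already satisfied, so patient's share is 20% × £1,485 = £297. Patient pays £297; OOP now £3,186.60.
Claim 3 (£9,213): deductible met; 20% of £9,213 = £1,842.60. Cost to patient: £1,842.60. OOP to date £5,029.20.

£1,842.60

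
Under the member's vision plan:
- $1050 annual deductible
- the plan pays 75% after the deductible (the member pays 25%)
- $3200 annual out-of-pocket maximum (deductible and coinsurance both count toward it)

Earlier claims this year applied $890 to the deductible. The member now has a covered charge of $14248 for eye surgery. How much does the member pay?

Deductible still to meet: $1050 − $890 = $160.
The remaining $14088 (= $14248 − $160) moves to coinsurance.
Member's 25% share of $14088 is $3522.
So the member owes $160 + $3522 = $3682 before any cap.
Year-to-date out-of-pocket would reach $890 + $3682 = $4572, above the $3200 maximum, so the member pays only $3200 − $890 = $2310.

$2310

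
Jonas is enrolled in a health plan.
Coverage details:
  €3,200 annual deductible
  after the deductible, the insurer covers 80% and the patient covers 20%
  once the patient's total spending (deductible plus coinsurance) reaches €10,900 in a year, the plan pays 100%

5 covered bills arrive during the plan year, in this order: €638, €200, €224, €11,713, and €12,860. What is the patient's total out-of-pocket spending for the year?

€7,687

#1 (€638): entire amount goes to the deductible. Patient pays €638; OOP now €638.
#2 (€200): entire amount goes to the deductible. Patient pays €200; OOP now €838.
#3 (€224): fully absorbed by the deductible. Patient pays €224; OOP now €1,062.
#4 (€11,713): €2,138 to deductible, leaving €9,575; coinsurance €9,575 × 20% = €1,915. Patient pays €4,053; OOP now €5,115.
#5 (€12,860): 20% coinsurance on €12,860 = €2,572. Cost to patient: €2,572. OOP to date €7,687.
Total paid by the patient: €638 + €200 + €224 + €4,053 + €2,572 = €7,687.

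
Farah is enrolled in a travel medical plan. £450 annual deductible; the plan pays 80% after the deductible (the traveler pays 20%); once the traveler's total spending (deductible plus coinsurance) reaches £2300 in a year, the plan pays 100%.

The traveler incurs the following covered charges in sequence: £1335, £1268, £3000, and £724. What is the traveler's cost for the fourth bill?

£144.80

Claim 1 (£1335): £450 to deductible, leaving £885; 20% of £885 = £177. Traveler owes £627 (running OOP £627).
Claim 2 (£1268): deductible met; 20% of £1268 = £253.60. Cost to traveler: £253.60. OOP to date £880.60.
Claim 3 (£3000): deductible already satisfied, so traveler's share is 20% × £3000 = £600. Traveler pays £600; OOP now £1480.60.
Claim 4 (£724): deductible met; 20% of £724 = £144.80. Cost to traveler: £144.80. OOP to date £1625.40.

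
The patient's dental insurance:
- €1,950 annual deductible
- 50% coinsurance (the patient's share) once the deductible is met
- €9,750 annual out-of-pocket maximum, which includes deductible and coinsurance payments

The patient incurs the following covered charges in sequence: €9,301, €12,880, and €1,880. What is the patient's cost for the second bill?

#1 (€9,301): €1,950 finishes the deductible; €7,351 goes to coinsurance; 50% of €7,351 = €3,675.50. Patient owes €5,625.50 (running OOP €5,625.50).
#2 (€12,880): deductible already satisfied, so patient's share is 50% × €12,880 = €6,440. OOP would hit €12,065.50 > €9,750, so the cap limits the patient to €9,750 − €5,625.50 = €4,124.50.

€4,124.50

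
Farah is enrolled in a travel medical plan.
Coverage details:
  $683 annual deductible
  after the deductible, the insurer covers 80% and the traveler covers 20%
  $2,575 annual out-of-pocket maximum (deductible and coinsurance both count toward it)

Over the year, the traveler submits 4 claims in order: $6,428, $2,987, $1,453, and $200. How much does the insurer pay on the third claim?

Bill 1, $6,428: $683 finishes the deductible; $5,745 goes to coinsurance; coinsurance $5,745 × 20% = $1,149. Traveler pays $1,832; OOP now $1,832. Plan pays $6,428 − $1,832 = $4,596.
Bill 2, $2,987: deductible met; 20% of $2,987 = $597.40. Traveler owes $597.40 (running OOP $2,429.40). Plan pays $2,987 − $597.40 = $2,389.60.
Bill 3, $1,453: deductible met; 20% of $1,453 = $290.60. OOP would hit $2,720 > $2,575, so the cap limits the traveler to $2,575 − $2,429.40 = $145.60. Insurer: $1,453 − $145.60 = $1,307.40.

$1,307.40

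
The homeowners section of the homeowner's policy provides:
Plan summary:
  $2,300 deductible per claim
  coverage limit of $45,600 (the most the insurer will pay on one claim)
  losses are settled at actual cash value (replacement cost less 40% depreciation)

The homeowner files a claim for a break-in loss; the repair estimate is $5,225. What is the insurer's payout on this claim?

$835

Depreciate 40%: the covered value is $5,225 × 0.6 = $3,135.
Subtract the deductible: $3,135 − $2,300 = $835.
$835 is within the $45,600 limit, so the insurer pays $835.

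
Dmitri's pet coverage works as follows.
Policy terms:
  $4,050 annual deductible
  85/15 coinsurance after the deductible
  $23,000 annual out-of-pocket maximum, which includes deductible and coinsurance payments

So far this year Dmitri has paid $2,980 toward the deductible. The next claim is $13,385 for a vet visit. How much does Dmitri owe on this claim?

$2,980 of the $4,050 deductible is already met, leaving $1,070.
That leaves $13,385 − $1,070 = $12,315 for coinsurance.
15% of $12,315 = $1,847.25 falls to the owner.
So the owner owes $1,070 + $1,847.25 = $2,917.25 before any cap.
Cumulative spending $2,980 + $2,917.25 = $5,897.25 stays under the $23,000 maximum.

$2,917.25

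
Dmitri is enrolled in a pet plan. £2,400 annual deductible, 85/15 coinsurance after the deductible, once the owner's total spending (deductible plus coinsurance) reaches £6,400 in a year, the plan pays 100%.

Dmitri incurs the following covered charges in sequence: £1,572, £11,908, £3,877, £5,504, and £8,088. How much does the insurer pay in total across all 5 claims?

£24,549

Bill 1, £1,572: fully absorbed by the deductible. Owner pays £1,572; OOP now £1,572. Plan pays £1,572 − £1,572 = £0.
Bill 2, £11,908: deductible takes £828, £11,080 remains; 15% of £11,080 = £1,662. Owner owes £2,490 (running OOP £4,062). Plan pays £11,908 − £2,490 = £9,418.
Bill 3, £3,877: deductible met; 15% of £3,877 = £581.55. Owner pays £581.55; OOP now £4,643.55. Insurer: £3,877 − £581.55 = £3,295.45.
Bill 4, £5,504: deductible already satisfied, so owner's share is 15% × £5,504 = £825.60. Owner pays £825.60; OOP now £5,469.15. Plan pays £5,504 − £825.60 = £4,678.40.
Bill 5, £8,088: deductible met; 15% of £8,088 = £1,213.20. OOP would hit £6,682.35 > £6,400, so the cap limits the owner to £6,400 − £5,469.15 = £930.85. Plan pays £8,088 − £930.85 = £7,157.15.
Insurer total: £0 + £9,418 + £3,295.45 + £4,678.40 + £7,157.15 = £24,549.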